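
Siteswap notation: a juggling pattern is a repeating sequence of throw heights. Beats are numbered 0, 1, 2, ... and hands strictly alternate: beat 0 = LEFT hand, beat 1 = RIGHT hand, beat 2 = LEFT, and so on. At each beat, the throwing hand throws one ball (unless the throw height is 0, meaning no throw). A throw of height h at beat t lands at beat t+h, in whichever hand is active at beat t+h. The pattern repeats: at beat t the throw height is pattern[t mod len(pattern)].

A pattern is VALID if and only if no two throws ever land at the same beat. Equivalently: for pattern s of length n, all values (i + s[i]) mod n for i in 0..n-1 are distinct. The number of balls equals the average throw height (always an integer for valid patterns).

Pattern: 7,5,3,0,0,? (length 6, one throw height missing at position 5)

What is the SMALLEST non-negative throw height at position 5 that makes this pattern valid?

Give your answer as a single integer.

i=0: (0 + 7) mod 6 = 1
i=1: (1 + 5) mod 6 = 0
i=2: (2 + 3) mod 6 = 5
i=3: (3 + 0) mod 6 = 3
i=4: (4 + 0) mod 6 = 4
i=5: s[i]=? (unknown)
Known residues: [0, 1, 3, 4, 5]; need a permutation of 0..5, so missing residue r = 2
Need (5 + s) mod 6 = 2; smallest s = (2 - 5) mod 6 = 3

Answer: 3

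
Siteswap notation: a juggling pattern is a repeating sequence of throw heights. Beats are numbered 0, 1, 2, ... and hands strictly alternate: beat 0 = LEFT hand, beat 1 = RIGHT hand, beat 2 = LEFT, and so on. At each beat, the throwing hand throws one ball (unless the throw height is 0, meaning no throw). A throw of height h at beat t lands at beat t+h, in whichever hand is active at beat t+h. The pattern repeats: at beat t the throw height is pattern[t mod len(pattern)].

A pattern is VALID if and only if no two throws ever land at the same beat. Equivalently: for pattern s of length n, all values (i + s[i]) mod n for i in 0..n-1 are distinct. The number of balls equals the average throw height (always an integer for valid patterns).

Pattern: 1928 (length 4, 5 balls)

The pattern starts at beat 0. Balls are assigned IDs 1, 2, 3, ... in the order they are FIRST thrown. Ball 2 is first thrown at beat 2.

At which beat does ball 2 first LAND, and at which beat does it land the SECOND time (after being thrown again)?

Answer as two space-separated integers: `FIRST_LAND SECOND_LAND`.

Beat 0 (L): throw ball1 h=1 -> lands@1:R; in-air after throw: [b1@1:R]
Beat 1 (R): throw ball1 h=9 -> lands@10:L; in-air after throw: [b1@10:L]
Beat 2 (L): throw ball2 h=2 -> lands@4:L; in-air after throw: [b2@4:L b1@10:L]
Beat 3 (R): throw ball3 h=8 -> lands@11:R; in-air after throw: [b2@4:L b1@10:L b3@11:R]
Beat 4 (L): throw ball2 h=1 -> lands@5:R; in-air after throw: [b2@5:R b1@10:L b3@11:R]
Beat 5 (R): throw ball2 h=9 -> lands@14:L; in-air after throw: [b1@10:L b3@11:R b2@14:L]
Ball 2: thrown@2 h=2 -> first land @4; rethrown@4 h=1 -> second land @5

Answer: 4 5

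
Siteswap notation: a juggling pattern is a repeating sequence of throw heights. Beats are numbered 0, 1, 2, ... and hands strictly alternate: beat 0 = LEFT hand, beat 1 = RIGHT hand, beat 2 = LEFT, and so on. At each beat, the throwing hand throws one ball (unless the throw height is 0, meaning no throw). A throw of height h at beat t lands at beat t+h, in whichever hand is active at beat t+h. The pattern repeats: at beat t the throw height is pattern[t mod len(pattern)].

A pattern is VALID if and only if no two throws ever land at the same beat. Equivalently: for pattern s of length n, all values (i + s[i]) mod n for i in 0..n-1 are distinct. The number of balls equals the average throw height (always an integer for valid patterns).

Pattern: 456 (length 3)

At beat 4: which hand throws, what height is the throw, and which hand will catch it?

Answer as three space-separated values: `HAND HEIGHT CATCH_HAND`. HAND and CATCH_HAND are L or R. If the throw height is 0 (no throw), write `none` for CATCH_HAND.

Beat 4: 4 mod 2 = 0, so hand = L
Throw height = pattern[4 mod 3] = pattern[1] = 5
Lands at beat 4+5=9, 9 mod 2 = 1, so catch hand = R

Answer: L 5 R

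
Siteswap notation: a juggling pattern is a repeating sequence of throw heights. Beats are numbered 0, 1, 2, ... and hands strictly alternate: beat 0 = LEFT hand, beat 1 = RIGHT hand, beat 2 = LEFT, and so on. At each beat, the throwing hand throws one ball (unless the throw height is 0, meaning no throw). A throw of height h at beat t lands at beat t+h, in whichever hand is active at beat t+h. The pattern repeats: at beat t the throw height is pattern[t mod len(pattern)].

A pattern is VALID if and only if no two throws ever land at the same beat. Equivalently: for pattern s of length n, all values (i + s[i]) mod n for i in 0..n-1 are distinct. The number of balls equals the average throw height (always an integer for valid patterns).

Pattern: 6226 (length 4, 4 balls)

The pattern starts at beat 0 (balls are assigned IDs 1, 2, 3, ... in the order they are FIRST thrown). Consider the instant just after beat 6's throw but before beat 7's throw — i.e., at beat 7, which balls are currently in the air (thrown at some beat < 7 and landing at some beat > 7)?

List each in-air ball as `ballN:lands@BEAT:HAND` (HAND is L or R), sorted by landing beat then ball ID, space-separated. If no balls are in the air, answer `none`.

Beat 0 (L): throw ball1 h=6 -> lands@6:L; in-air after throw: [b1@6:L]
Beat 1 (R): throw ball2 h=2 -> lands@3:R; in-air after throw: [b2@3:R b1@6:L]
Beat 2 (L): throw ball3 h=2 -> lands@4:L; in-air after throw: [b2@3:R b3@4:L b1@6:L]
Beat 3 (R): throw ball2 h=6 -> lands@9:R; in-air after throw: [b3@4:L b1@6:L b2@9:R]
Beat 4 (L): throw ball3 h=6 -> lands@10:L; in-air after throw: [b1@6:L b2@9:R b3@10:L]
Beat 5 (R): throw ball4 h=2 -> lands@7:R; in-air after throw: [b1@6:L b4@7:R b2@9:R b3@10:L]
Beat 6 (L): throw ball1 h=2 -> lands@8:L; in-air after throw: [b4@7:R b1@8:L b2@9:R b3@10:L]
Beat 7 (R): throw ball4 h=6 -> lands@13:R; in-air after throw: [b1@8:L b2@9:R b3@10:L b4@13:R]

Answer: ball1:lands@8:L ball2:lands@9:R ball3:lands@10:L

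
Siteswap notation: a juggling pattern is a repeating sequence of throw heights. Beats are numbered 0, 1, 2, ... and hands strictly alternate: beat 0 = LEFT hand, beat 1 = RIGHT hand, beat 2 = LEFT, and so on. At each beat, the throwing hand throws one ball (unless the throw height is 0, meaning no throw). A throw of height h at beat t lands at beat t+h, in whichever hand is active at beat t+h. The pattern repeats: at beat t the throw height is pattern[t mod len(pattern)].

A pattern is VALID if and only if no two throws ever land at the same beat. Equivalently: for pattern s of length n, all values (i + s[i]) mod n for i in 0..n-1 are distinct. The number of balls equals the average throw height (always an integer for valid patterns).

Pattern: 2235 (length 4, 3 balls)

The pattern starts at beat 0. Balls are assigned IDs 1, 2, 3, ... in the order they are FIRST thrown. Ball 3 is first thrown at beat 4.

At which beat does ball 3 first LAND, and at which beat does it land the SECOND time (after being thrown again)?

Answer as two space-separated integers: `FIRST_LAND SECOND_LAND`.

Beat 0 (L): throw ball1 h=2 -> lands@2:L; in-air after throw: [b1@2:L]
Beat 1 (R): throw ball2 h=2 -> lands@3:R; in-air after throw: [b1@2:L b2@3:R]
Beat 2 (L): throw ball1 h=3 -> lands@5:R; in-air after throw: [b2@3:R b1@5:R]
Beat 3 (R): throw ball2 h=5 -> lands@8:L; in-air after throw: [b1@5:R b2@8:L]
Beat 4 (L): throw ball3 h=2 -> lands@6:L; in-air after throw: [b1@5:R b3@6:L b2@8:L]
Beat 5 (R): throw ball1 h=2 -> lands@7:R; in-air after throw: [b3@6:L b1@7:R b2@8:L]
Beat 6 (L): throw ball3 h=3 -> lands@9:R; in-air after throw: [b1@7:R b2@8:L b3@9:R]
Beat 7 (R): throw ball1 h=5 -> lands@12:L; in-air after throw: [b2@8:L b3@9:R b1@12:L]
Beat 8 (L): throw ball2 h=2 -> lands@10:L; in-air after throw: [b3@9:R b2@10:L b1@12:L]
Beat 9 (R): throw ball3 h=2 -> lands@11:R; in-air after throw: [b2@10:L b3@11:R b1@12:L]
Ball 3: thrown@4 h=2 -> first land @6; rethrown@6 h=3 -> second land @9

Answer: 6 9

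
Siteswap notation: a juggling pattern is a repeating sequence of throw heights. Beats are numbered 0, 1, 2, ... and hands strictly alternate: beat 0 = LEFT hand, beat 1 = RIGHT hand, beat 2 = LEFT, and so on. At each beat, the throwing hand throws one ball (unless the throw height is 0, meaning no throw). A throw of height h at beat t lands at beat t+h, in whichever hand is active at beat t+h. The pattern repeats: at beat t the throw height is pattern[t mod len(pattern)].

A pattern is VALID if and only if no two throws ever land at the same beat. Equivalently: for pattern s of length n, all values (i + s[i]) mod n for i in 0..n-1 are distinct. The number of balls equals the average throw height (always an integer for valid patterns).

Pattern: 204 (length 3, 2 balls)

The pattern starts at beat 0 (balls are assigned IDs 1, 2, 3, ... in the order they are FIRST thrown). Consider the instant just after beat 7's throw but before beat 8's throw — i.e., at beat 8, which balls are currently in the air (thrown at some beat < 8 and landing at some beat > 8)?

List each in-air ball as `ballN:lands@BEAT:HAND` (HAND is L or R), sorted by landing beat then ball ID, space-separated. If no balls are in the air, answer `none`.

Answer: ball2:lands@9:R

Derivation:
Beat 0 (L): throw ball1 h=2 -> lands@2:L; in-air after throw: [b1@2:L]
Beat 2 (L): throw ball1 h=4 -> lands@6:L; in-air after throw: [b1@6:L]
Beat 3 (R): throw ball2 h=2 -> lands@5:R; in-air after throw: [b2@5:R b1@6:L]
Beat 5 (R): throw ball2 h=4 -> lands@9:R; in-air after throw: [b1@6:L b2@9:R]
Beat 6 (L): throw ball1 h=2 -> lands@8:L; in-air after throw: [b1@8:L b2@9:R]
Beat 8 (L): throw ball1 h=4 -> lands@12:L; in-air after throw: [b2@9:R b1@12:L]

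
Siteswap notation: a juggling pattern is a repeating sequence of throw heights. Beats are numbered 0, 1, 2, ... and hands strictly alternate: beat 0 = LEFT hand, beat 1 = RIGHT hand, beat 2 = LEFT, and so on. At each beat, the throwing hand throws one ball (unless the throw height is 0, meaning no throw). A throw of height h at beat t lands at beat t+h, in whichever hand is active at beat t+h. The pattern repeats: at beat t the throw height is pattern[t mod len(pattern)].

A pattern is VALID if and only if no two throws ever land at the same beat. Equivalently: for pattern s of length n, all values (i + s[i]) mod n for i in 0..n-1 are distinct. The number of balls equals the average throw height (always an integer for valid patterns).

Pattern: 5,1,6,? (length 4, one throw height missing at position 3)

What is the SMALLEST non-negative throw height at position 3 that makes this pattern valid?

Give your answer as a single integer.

i=0: (0 + 5) mod 4 = 1
i=1: (1 + 1) mod 4 = 2
i=2: (2 + 6) mod 4 = 0
i=3: s[i]=? (unknown)
Known residues: [0, 1, 2]; need a permutation of 0..3, so missing residue r = 3
Need (3 + s) mod 4 = 3; smallest s = (3 - 3) mod 4 = 0

Answer: 0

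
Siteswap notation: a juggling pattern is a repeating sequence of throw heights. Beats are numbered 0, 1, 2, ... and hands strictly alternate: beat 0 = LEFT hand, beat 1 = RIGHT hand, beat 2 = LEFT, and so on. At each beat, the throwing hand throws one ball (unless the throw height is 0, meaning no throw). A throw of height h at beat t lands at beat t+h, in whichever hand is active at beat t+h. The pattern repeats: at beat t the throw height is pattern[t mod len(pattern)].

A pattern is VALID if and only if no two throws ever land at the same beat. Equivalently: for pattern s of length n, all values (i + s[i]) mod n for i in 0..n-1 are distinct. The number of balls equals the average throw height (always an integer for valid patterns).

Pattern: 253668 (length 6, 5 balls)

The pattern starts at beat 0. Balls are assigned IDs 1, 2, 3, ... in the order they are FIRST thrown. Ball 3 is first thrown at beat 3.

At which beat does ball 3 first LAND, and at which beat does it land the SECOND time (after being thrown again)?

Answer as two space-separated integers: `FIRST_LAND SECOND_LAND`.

Beat 0 (L): throw ball1 h=2 -> lands@2:L; in-air after throw: [b1@2:L]
Beat 1 (R): throw ball2 h=5 -> lands@6:L; in-air after throw: [b1@2:L b2@6:L]
Beat 2 (L): throw ball1 h=3 -> lands@5:R; in-air after throw: [b1@5:R b2@6:L]
Beat 3 (R): throw ball3 h=6 -> lands@9:R; in-air after throw: [b1@5:R b2@6:L b3@9:R]
Beat 4 (L): throw ball4 h=6 -> lands@10:L; in-air after throw: [b1@5:R b2@6:L b3@9:R b4@10:L]
Beat 5 (R): throw ball1 h=8 -> lands@13:R; in-air after throw: [b2@6:L b3@9:R b4@10:L b1@13:R]
Beat 6 (L): throw ball2 h=2 -> lands@8:L; in-air after throw: [b2@8:L b3@9:R b4@10:L b1@13:R]
Beat 7 (R): throw ball5 h=5 -> lands@12:L; in-air after throw: [b2@8:L b3@9:R b4@10:L b5@12:L b1@13:R]
Beat 8 (L): throw ball2 h=3 -> lands@11:R; in-air after throw: [b3@9:R b4@10:L b2@11:R b5@12:L b1@13:R]
Beat 9 (R): throw ball3 h=6 -> lands@15:R; in-air after throw: [b4@10:L b2@11:R b5@12:L b1@13:R b3@15:R]
Beat 10 (L): throw ball4 h=6 -> lands@16:L; in-air after throw: [b2@11:R b5@12:L b1@13:R b3@15:R b4@16:L]
Beat 11 (R): throw ball2 h=8 -> lands@19:R; in-air after throw: [b5@12:L b1@13:R b3@15:R b4@16:L b2@19:R]
Beat 12 (L): throw ball5 h=2 -> lands@14:L; in-air after throw: [b1@13:R b5@14:L b3@15:R b4@16:L b2@19:R]
Beat 13 (R): throw ball1 h=5 -> lands@18:L; in-air after throw: [b5@14:L b3@15:R b4@16:L b1@18:L b2@19:R]
Beat 14 (L): throw ball5 h=3 -> lands@17:R; in-air after throw: [b3@15:R b4@16:L b5@17:R b1@18:L b2@19:R]
Beat 15 (R): throw ball3 h=6 -> lands@21:R; in-air after throw: [b4@16:L b5@17:R b1@18:L b2@19:R b3@21:R]
Ball 3: thrown@3 h=6 -> first land @9; rethrown@9 h=6 -> second land @15

Answer: 9 15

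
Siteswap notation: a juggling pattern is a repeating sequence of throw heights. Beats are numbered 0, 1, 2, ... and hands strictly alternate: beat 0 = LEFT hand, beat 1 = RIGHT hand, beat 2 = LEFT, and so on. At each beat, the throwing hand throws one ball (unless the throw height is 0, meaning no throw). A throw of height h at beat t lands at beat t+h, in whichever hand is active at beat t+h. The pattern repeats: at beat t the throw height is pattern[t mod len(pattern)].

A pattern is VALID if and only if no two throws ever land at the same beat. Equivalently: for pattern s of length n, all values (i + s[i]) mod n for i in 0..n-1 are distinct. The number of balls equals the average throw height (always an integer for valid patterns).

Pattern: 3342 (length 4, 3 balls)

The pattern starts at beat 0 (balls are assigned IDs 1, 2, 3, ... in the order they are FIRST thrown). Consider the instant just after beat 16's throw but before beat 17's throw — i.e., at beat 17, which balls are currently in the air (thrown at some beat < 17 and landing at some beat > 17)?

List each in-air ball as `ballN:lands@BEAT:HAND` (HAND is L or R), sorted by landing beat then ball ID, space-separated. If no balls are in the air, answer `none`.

Answer: ball3:lands@18:L ball1:lands@19:R

Derivation:
Beat 0 (L): throw ball1 h=3 -> lands@3:R; in-air after throw: [b1@3:R]
Beat 1 (R): throw ball2 h=3 -> lands@4:L; in-air after throw: [b1@3:R b2@4:L]
Beat 2 (L): throw ball3 h=4 -> lands@6:L; in-air after throw: [b1@3:R b2@4:L b3@6:L]
Beat 3 (R): throw ball1 h=2 -> lands@5:R; in-air after throw: [b2@4:L b1@5:R b3@6:L]
Beat 4 (L): throw ball2 h=3 -> lands@7:R; in-air after throw: [b1@5:R b3@6:L b2@7:R]
Beat 5 (R): throw ball1 h=3 -> lands@8:L; in-air after throw: [b3@6:L b2@7:R b1@8:L]
Beat 6 (L): throw ball3 h=4 -> lands@10:L; in-air after throw: [b2@7:R b1@8:L b3@10:L]
Beat 7 (R): throw ball2 h=2 -> lands@9:R; in-air after throw: [b1@8:L b2@9:R b3@10:L]
Beat 8 (L): throw ball1 h=3 -> lands@11:R; in-air after throw: [b2@9:R b3@10:L b1@11:R]
Beat 9 (R): throw ball2 h=3 -> lands@12:L; in-air after throw: [b3@10:L b1@11:R b2@12:L]
Beat 10 (L): throw ball3 h=4 -> lands@14:L; in-air after throw: [b1@11:R b2@12:L b3@14:L]
Beat 11 (R): throw ball1 h=2 -> lands@13:R; in-air after throw: [b2@12:L b1@13:R b3@14:L]
Beat 12 (L): throw ball2 h=3 -> lands@15:R; in-air after throw: [b1@13:R b3@14:L b2@15:R]
Beat 13 (R): throw ball1 h=3 -> lands@16:L; in-air after throw: [b3@14:L b2@15:R b1@16:L]
Beat 14 (L): throw ball3 h=4 -> lands@18:L; in-air after throw: [b2@15:R b1@16:L b3@18:L]
Beat 15 (R): throw ball2 h=2 -> lands@17:R; in-air after throw: [b1@16:L b2@17:R b3@18:L]
Beat 16 (L): throw ball1 h=3 -> lands@19:R; in-air after throw: [b2@17:R b3@18:L b1@19:R]
Beat 17 (R): throw ball2 h=3 -> lands@20:L; in-air after throw: [b3@18:L b1@19:R b2@20:L]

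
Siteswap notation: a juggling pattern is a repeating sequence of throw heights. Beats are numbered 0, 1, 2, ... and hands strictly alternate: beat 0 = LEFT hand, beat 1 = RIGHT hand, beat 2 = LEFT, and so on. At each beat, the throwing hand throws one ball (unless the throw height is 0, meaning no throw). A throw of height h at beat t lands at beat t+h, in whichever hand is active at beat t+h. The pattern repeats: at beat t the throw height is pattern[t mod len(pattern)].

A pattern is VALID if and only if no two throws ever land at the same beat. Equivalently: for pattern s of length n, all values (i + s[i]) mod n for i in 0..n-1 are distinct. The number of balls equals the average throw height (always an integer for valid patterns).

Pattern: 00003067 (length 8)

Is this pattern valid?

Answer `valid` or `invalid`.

i=0: (i + s[i]) mod n = (0 + 0) mod 8 = 0
i=1: (i + s[i]) mod n = (1 + 0) mod 8 = 1
i=2: (i + s[i]) mod n = (2 + 0) mod 8 = 2
i=3: (i + s[i]) mod n = (3 + 0) mod 8 = 3
i=4: (i + s[i]) mod n = (4 + 3) mod 8 = 7
i=5: (i + s[i]) mod n = (5 + 0) mod 8 = 5
i=6: (i + s[i]) mod n = (6 + 6) mod 8 = 4
i=7: (i + s[i]) mod n = (7 + 7) mod 8 = 6
Residues: [0, 1, 2, 3, 7, 5, 4, 6], distinct: True

Answer: valid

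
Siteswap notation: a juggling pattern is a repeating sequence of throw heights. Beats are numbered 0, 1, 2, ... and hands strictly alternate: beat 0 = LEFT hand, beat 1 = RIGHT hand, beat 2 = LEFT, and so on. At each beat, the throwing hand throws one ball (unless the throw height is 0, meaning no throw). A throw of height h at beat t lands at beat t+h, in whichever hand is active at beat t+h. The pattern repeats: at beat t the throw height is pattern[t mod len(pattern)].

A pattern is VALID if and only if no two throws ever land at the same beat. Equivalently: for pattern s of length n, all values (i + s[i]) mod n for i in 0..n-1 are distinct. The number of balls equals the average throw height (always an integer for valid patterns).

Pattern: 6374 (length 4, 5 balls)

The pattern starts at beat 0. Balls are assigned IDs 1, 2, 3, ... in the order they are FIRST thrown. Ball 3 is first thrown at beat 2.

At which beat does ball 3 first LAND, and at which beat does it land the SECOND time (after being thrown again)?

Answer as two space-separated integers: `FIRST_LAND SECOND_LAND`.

Answer: 9 12

Derivation:
Beat 0 (L): throw ball1 h=6 -> lands@6:L; in-air after throw: [b1@6:L]
Beat 1 (R): throw ball2 h=3 -> lands@4:L; in-air after throw: [b2@4:L b1@6:L]
Beat 2 (L): throw ball3 h=7 -> lands@9:R; in-air after throw: [b2@4:L b1@6:L b3@9:R]
Beat 3 (R): throw ball4 h=4 -> lands@7:R; in-air after throw: [b2@4:L b1@6:L b4@7:R b3@9:R]
Beat 4 (L): throw ball2 h=6 -> lands@10:L; in-air after throw: [b1@6:L b4@7:R b3@9:R b2@10:L]
Beat 5 (R): throw ball5 h=3 -> lands@8:L; in-air after throw: [b1@6:L b4@7:R b5@8:L b3@9:R b2@10:L]
Beat 6 (L): throw ball1 h=7 -> lands@13:R; in-air after throw: [b4@7:R b5@8:L b3@9:R b2@10:L b1@13:R]
Beat 7 (R): throw ball4 h=4 -> lands@11:R; in-air after throw: [b5@8:L b3@9:R b2@10:L b4@11:R b1@13:R]
Beat 8 (L): throw ball5 h=6 -> lands@14:L; in-air after throw: [b3@9:R b2@10:L b4@11:R b1@13:R b5@14:L]
Beat 9 (R): throw ball3 h=3 -> lands@12:L; in-air after throw: [b2@10:L b4@11:R b3@12:L b1@13:R b5@14:L]
Beat 10 (L): throw ball2 h=7 -> lands@17:R; in-air after throw: [b4@11:R b3@12:L b1@13:R b5@14:L b2@17:R]
Beat 11 (R): throw ball4 h=4 -> lands@15:R; in-air after throw: [b3@12:L b1@13:R b5@14:L b4@15:R b2@17:R]
Beat 12 (L): throw ball3 h=6 -> lands@18:L; in-air after throw: [b1@13:R b5@14:L b4@15:R b2@17:R b3@18:L]
Ball 3: thrown@2 h=7 -> first land @9; rethrown@9 h=3 -> second land @12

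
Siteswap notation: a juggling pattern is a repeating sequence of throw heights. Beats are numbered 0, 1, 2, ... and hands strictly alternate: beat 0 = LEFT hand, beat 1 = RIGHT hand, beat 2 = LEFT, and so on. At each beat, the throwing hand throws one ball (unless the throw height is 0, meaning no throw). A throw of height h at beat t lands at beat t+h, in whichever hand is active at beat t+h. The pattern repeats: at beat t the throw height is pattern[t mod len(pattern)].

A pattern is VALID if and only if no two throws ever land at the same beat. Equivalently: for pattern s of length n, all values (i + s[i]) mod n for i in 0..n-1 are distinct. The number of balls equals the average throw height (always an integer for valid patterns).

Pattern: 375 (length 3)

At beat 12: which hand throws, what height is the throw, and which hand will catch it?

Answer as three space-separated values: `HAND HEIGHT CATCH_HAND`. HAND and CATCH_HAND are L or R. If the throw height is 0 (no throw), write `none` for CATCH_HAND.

Answer: L 3 R

Derivation:
Beat 12: 12 mod 2 = 0, so hand = L
Throw height = pattern[12 mod 3] = pattern[0] = 3
Lands at beat 12+3=15, 15 mod 2 = 1, so catch hand = R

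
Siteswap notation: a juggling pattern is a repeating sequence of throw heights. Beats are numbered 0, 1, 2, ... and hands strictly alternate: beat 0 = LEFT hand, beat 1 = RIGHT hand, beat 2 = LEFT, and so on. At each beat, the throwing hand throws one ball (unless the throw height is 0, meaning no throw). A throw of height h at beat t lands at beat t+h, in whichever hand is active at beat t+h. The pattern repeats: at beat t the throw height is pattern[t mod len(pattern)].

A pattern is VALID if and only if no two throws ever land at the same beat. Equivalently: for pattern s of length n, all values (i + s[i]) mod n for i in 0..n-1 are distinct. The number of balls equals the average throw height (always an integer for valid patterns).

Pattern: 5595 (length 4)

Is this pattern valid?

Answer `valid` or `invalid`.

Answer: valid

Derivation:
i=0: (i + s[i]) mod n = (0 + 5) mod 4 = 1
i=1: (i + s[i]) mod n = (1 + 5) mod 4 = 2
i=2: (i + s[i]) mod n = (2 + 9) mod 4 = 3
i=3: (i + s[i]) mod n = (3 + 5) mod 4 = 0
Residues: [1, 2, 3, 0], distinct: True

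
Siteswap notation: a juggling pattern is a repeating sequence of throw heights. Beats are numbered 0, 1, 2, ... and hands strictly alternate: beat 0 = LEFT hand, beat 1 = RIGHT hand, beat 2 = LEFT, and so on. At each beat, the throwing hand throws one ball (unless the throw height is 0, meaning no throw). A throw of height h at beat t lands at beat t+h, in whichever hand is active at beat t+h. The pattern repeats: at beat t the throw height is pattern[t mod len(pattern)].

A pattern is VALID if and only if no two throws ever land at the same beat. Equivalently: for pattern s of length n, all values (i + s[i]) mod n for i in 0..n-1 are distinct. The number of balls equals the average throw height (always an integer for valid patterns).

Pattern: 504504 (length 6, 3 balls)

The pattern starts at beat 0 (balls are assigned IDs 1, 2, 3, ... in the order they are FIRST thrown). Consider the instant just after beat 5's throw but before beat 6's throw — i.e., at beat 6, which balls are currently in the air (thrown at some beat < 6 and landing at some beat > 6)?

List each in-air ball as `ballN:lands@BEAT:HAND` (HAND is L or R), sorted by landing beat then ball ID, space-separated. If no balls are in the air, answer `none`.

Beat 0 (L): throw ball1 h=5 -> lands@5:R; in-air after throw: [b1@5:R]
Beat 2 (L): throw ball2 h=4 -> lands@6:L; in-air after throw: [b1@5:R b2@6:L]
Beat 3 (R): throw ball3 h=5 -> lands@8:L; in-air after throw: [b1@5:R b2@6:L b3@8:L]
Beat 5 (R): throw ball1 h=4 -> lands@9:R; in-air after throw: [b2@6:L b3@8:L b1@9:R]
Beat 6 (L): throw ball2 h=5 -> lands@11:R; in-air after throw: [b3@8:L b1@9:R b2@11:R]

Answer: ball3:lands@8:L ball1:lands@9:R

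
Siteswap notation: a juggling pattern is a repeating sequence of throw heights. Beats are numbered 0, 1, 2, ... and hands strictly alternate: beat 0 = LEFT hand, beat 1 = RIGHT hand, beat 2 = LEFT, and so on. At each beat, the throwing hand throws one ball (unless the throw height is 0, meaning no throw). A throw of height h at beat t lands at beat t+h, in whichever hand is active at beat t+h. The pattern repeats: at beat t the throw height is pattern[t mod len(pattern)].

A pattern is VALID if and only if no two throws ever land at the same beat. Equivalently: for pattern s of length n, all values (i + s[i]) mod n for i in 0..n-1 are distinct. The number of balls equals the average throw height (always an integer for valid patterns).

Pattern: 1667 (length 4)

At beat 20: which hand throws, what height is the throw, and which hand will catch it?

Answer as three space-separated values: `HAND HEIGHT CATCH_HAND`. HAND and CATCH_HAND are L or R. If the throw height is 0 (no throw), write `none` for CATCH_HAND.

Beat 20: 20 mod 2 = 0, so hand = L
Throw height = pattern[20 mod 4] = pattern[0] = 1
Lands at beat 20+1=21, 21 mod 2 = 1, so catch hand = R

Answer: L 1 R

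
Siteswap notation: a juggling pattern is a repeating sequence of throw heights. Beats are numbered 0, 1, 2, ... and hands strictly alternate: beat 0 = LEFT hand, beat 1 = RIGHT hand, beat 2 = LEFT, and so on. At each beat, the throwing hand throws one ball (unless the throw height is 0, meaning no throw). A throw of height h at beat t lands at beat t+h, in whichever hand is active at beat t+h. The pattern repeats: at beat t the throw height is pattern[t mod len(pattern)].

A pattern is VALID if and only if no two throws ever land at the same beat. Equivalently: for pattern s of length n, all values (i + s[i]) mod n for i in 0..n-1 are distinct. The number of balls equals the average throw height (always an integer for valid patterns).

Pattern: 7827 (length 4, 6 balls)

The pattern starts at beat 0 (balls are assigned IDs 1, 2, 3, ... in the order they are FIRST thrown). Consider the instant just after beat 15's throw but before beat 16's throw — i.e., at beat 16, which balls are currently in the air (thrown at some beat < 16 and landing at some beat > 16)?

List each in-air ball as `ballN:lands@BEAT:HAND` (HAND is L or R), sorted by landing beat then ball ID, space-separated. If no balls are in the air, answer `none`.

Beat 0 (L): throw ball1 h=7 -> lands@7:R; in-air after throw: [b1@7:R]
Beat 1 (R): throw ball2 h=8 -> lands@9:R; in-air after throw: [b1@7:R b2@9:R]
Beat 2 (L): throw ball3 h=2 -> lands@4:L; in-air after throw: [b3@4:L b1@7:R b2@9:R]
Beat 3 (R): throw ball4 h=7 -> lands@10:L; in-air after throw: [b3@4:L b1@7:R b2@9:R b4@10:L]
Beat 4 (L): throw ball3 h=7 -> lands@11:R; in-air after throw: [b1@7:R b2@9:R b4@10:L b3@11:R]
Beat 5 (R): throw ball5 h=8 -> lands@13:R; in-air after throw: [b1@7:R b2@9:R b4@10:L b3@11:R b5@13:R]
Beat 6 (L): throw ball6 h=2 -> lands@8:L; in-air after throw: [b1@7:R b6@8:L b2@9:R b4@10:L b3@11:R b5@13:R]
Beat 7 (R): throw ball1 h=7 -> lands@14:L; in-air after throw: [b6@8:L b2@9:R b4@10:L b3@11:R b5@13:R b1@14:L]
Beat 8 (L): throw ball6 h=7 -> lands@15:R; in-air after throw: [b2@9:R b4@10:L b3@11:R b5@13:R b1@14:L b6@15:R]
Beat 9 (R): throw ball2 h=8 -> lands@17:R; in-air after throw: [b4@10:L b3@11:R b5@13:R b1@14:L b6@15:R b2@17:R]
Beat 10 (L): throw ball4 h=2 -> lands@12:L; in-air after throw: [b3@11:R b4@12:L b5@13:R b1@14:L b6@15:R b2@17:R]
Beat 11 (R): throw ball3 h=7 -> lands@18:L; in-air after throw: [b4@12:L b5@13:R b1@14:L b6@15:R b2@17:R b3@18:L]
Beat 12 (L): throw ball4 h=7 -> lands@19:R; in-air after throw: [b5@13:R b1@14:L b6@15:R b2@17:R b3@18:L b4@19:R]
Beat 13 (R): throw ball5 h=8 -> lands@21:R; in-air after throw: [b1@14:L b6@15:R b2@17:R b3@18:L b4@19:R b5@21:R]
Beat 14 (L): throw ball1 h=2 -> lands@16:L; in-air after throw: [b6@15:R b1@16:L b2@17:R b3@18:L b4@19:R b5@21:R]
Beat 15 (R): throw ball6 h=7 -> lands@22:L; in-air after throw: [b1@16:L b2@17:R b3@18:L b4@19:R b5@21:R b6@22:L]
Beat 16 (L): throw ball1 h=7 -> lands@23:R; in-air after throw: [b2@17:R b3@18:L b4@19:R b5@21:R b6@22:L b1@23:R]

Answer: ball2:lands@17:R ball3:lands@18:L ball4:lands@19:R ball5:lands@21:R ball6:lands@22:L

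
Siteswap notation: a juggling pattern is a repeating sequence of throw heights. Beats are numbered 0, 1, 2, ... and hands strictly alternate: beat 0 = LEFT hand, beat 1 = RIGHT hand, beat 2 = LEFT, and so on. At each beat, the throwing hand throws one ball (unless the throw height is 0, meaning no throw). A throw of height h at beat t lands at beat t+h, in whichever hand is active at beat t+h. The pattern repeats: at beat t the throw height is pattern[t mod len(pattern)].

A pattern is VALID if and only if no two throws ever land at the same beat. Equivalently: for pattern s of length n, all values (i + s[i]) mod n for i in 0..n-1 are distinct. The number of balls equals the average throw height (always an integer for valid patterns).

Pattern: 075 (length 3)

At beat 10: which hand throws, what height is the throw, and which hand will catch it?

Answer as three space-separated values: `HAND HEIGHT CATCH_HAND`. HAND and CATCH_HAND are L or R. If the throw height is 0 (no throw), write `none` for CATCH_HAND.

Beat 10: 10 mod 2 = 0, so hand = L
Throw height = pattern[10 mod 3] = pattern[1] = 7
Lands at beat 10+7=17, 17 mod 2 = 1, so catch hand = R

Answer: L 7 R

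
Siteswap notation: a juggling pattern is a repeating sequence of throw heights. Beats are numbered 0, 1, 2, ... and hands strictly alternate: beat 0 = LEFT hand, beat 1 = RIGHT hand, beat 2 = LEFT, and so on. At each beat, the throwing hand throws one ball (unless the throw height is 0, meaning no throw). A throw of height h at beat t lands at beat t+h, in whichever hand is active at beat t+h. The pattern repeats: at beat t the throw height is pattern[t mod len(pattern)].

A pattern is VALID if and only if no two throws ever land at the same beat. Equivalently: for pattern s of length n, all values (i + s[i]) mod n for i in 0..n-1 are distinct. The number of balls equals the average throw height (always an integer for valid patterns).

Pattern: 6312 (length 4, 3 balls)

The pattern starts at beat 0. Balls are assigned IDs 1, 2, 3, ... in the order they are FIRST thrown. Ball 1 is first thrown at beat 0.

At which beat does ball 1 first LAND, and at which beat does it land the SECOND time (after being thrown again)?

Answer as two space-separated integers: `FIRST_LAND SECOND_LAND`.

Beat 0 (L): throw ball1 h=6 -> lands@6:L; in-air after throw: [b1@6:L]
Beat 1 (R): throw ball2 h=3 -> lands@4:L; in-air after throw: [b2@4:L b1@6:L]
Beat 2 (L): throw ball3 h=1 -> lands@3:R; in-air after throw: [b3@3:R b2@4:L b1@6:L]
Beat 3 (R): throw ball3 h=2 -> lands@5:R; in-air after throw: [b2@4:L b3@5:R b1@6:L]
Beat 4 (L): throw ball2 h=6 -> lands@10:L; in-air after throw: [b3@5:R b1@6:L b2@10:L]
Beat 5 (R): throw ball3 h=3 -> lands@8:L; in-air after throw: [b1@6:L b3@8:L b2@10:L]
Beat 6 (L): throw ball1 h=1 -> lands@7:R; in-air after throw: [b1@7:R b3@8:L b2@10:L]
Beat 7 (R): throw ball1 h=2 -> lands@9:R; in-air after throw: [b3@8:L b1@9:R b2@10:L]
Ball 1: thrown@0 h=6 -> first land @6; rethrown@6 h=1 -> second land @7

Answer: 6 7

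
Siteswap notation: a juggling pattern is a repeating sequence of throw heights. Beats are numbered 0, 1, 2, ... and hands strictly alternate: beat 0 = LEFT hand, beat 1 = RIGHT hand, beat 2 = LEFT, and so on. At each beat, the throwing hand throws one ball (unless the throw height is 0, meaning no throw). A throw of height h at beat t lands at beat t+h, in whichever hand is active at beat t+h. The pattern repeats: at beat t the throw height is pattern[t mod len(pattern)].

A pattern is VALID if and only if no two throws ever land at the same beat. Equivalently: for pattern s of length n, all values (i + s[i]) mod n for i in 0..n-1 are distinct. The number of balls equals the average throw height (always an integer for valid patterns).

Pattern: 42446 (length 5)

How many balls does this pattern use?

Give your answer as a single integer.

Pattern = [4, 2, 4, 4, 6], length n = 5
  position 0: throw height = 4, running sum = 4
  position 1: throw height = 2, running sum = 6
  position 2: throw height = 4, running sum = 10
  position 3: throw height = 4, running sum = 14
  position 4: throw height = 6, running sum = 20
Total sum = 20; balls = sum / n = 20 / 5 = 4

Answer: 4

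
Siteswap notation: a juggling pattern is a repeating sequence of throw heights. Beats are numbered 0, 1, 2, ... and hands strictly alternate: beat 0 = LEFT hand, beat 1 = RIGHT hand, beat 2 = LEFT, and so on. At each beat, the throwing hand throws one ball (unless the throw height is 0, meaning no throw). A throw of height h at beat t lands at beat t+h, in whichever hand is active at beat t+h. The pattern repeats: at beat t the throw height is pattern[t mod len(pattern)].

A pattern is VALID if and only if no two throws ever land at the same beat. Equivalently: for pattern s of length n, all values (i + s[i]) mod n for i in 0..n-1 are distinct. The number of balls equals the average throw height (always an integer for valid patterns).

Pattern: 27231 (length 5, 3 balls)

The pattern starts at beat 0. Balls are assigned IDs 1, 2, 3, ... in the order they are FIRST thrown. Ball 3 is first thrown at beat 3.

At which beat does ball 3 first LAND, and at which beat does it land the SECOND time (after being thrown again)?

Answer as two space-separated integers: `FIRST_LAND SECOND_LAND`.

Beat 0 (L): throw ball1 h=2 -> lands@2:L; in-air after throw: [b1@2:L]
Beat 1 (R): throw ball2 h=7 -> lands@8:L; in-air after throw: [b1@2:L b2@8:L]
Beat 2 (L): throw ball1 h=2 -> lands@4:L; in-air after throw: [b1@4:L b2@8:L]
Beat 3 (R): throw ball3 h=3 -> lands@6:L; in-air after throw: [b1@4:L b3@6:L b2@8:L]
Beat 4 (L): throw ball1 h=1 -> lands@5:R; in-air after throw: [b1@5:R b3@6:L b2@8:L]
Beat 5 (R): throw ball1 h=2 -> lands@7:R; in-air after throw: [b3@6:L b1@7:R b2@8:L]
Beat 6 (L): throw ball3 h=7 -> lands@13:R; in-air after throw: [b1@7:R b2@8:L b3@13:R]
Beat 7 (R): throw ball1 h=2 -> lands@9:R; in-air after throw: [b2@8:L b1@9:R b3@13:R]
Beat 8 (L): throw ball2 h=3 -> lands@11:R; in-air after throw: [b1@9:R b2@11:R b3@13:R]
Beat 9 (R): throw ball1 h=1 -> lands@10:L; in-air after throw: [b1@10:L b2@11:R b3@13:R]
Beat 10 (L): throw ball1 h=2 -> lands@12:L; in-air after throw: [b2@11:R b1@12:L b3@13:R]
Beat 11 (R): throw ball2 h=7 -> lands@18:L; in-air after throw: [b1@12:L b3@13:R b2@18:L]
Beat 12 (L): throw ball1 h=2 -> lands@14:L; in-air after throw: [b3@13:R b1@14:L b2@18:L]
Beat 13 (R): throw ball3 h=3 -> lands@16:L; in-air after throw: [b1@14:L b3@16:L b2@18:L]
Ball 3: thrown@3 h=3 -> first land @6; rethrown@6 h=7 -> second land @13

Answer: 6 13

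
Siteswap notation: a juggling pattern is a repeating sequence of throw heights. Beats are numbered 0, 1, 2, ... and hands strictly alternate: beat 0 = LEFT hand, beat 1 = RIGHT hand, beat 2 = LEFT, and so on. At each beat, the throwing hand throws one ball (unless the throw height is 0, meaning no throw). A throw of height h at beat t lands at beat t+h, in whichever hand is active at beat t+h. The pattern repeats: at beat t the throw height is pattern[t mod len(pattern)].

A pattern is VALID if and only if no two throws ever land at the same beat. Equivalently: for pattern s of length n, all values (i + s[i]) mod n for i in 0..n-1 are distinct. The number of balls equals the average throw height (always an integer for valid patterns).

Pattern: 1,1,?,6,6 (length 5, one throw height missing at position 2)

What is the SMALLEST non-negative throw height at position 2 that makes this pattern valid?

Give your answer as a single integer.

i=0: (0 + 1) mod 5 = 1
i=1: (1 + 1) mod 5 = 2
i=2: s[i]=? (unknown)
i=3: (3 + 6) mod 5 = 4
i=4: (4 + 6) mod 5 = 0
Known residues: [0, 1, 2, 4]; need a permutation of 0..4, so missing residue r = 3
Need (2 + s) mod 5 = 3; smallest s = (3 - 2) mod 5 = 1

Answer: 1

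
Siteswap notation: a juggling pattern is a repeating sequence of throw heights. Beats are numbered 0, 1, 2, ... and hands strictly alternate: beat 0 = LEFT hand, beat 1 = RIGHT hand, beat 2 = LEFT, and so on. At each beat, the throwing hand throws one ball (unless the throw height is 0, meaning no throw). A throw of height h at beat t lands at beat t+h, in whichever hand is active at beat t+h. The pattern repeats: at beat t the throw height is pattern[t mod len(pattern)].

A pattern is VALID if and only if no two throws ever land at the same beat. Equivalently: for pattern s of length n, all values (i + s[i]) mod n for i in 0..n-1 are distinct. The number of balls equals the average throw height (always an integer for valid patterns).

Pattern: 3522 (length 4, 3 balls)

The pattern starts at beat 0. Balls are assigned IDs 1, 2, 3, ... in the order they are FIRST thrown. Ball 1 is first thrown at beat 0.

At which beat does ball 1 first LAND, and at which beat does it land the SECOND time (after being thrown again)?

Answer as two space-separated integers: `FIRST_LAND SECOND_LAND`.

Beat 0 (L): throw ball1 h=3 -> lands@3:R; in-air after throw: [b1@3:R]
Beat 1 (R): throw ball2 h=5 -> lands@6:L; in-air after throw: [b1@3:R b2@6:L]
Beat 2 (L): throw ball3 h=2 -> lands@4:L; in-air after throw: [b1@3:R b3@4:L b2@6:L]
Beat 3 (R): throw ball1 h=2 -> lands@5:R; in-air after throw: [b3@4:L b1@5:R b2@6:L]
Beat 4 (L): throw ball3 h=3 -> lands@7:R; in-air after throw: [b1@5:R b2@6:L b3@7:R]
Beat 5 (R): throw ball1 h=5 -> lands@10:L; in-air after throw: [b2@6:L b3@7:R b1@10:L]
Ball 1: thrown@0 h=3 -> first land @3; rethrown@3 h=2 -> second land @5

Answer: 3 5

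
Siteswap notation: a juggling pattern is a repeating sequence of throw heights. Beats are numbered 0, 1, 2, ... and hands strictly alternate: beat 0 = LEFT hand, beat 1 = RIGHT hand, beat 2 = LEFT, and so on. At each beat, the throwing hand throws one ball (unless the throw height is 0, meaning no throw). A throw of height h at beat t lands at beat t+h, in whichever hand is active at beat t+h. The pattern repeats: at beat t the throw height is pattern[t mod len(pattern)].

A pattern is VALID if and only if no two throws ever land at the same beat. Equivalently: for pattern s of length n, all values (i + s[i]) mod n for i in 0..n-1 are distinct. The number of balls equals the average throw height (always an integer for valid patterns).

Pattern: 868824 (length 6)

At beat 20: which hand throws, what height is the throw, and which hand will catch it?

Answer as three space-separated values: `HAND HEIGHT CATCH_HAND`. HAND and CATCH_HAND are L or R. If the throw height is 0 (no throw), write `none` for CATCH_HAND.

Beat 20: 20 mod 2 = 0, so hand = L
Throw height = pattern[20 mod 6] = pattern[2] = 8
Lands at beat 20+8=28, 28 mod 2 = 0, so catch hand = L

Answer: L 8 L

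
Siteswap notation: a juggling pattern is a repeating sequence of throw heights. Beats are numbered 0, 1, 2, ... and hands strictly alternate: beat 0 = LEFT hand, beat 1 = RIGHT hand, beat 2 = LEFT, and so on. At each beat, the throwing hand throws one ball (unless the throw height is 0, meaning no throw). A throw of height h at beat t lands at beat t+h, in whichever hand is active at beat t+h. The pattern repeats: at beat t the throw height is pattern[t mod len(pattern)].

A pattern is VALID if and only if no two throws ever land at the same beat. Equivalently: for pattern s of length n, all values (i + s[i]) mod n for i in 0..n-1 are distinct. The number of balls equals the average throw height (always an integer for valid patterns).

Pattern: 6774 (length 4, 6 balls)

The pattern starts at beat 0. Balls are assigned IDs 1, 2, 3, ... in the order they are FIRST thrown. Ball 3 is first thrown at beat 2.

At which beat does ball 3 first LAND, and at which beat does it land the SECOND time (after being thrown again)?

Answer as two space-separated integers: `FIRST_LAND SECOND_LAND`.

Answer: 9 16

Derivation:
Beat 0 (L): throw ball1 h=6 -> lands@6:L; in-air after throw: [b1@6:L]
Beat 1 (R): throw ball2 h=7 -> lands@8:L; in-air after throw: [b1@6:L b2@8:L]
Beat 2 (L): throw ball3 h=7 -> lands@9:R; in-air after throw: [b1@6:L b2@8:L b3@9:R]
Beat 3 (R): throw ball4 h=4 -> lands@7:R; in-air after throw: [b1@6:L b4@7:R b2@8:L b3@9:R]
Beat 4 (L): throw ball5 h=6 -> lands@10:L; in-air after throw: [b1@6:L b4@7:R b2@8:L b3@9:R b5@10:L]
Beat 5 (R): throw ball6 h=7 -> lands@12:L; in-air after throw: [b1@6:L b4@7:R b2@8:L b3@9:R b5@10:L b6@12:L]
Beat 6 (L): throw ball1 h=7 -> lands@13:R; in-air after throw: [b4@7:R b2@8:L b3@9:R b5@10:L b6@12:L b1@13:R]
Beat 7 (R): throw ball4 h=4 -> lands@11:R; in-air after throw: [b2@8:L b3@9:R b5@10:L b4@11:R b6@12:L b1@13:R]
Beat 8 (L): throw ball2 h=6 -> lands@14:L; in-air after throw: [b3@9:R b5@10:L b4@11:R b6@12:L b1@13:R b2@14:L]
Beat 9 (R): throw ball3 h=7 -> lands@16:L; in-air after throw: [b5@10:L b4@11:R b6@12:L b1@13:R b2@14:L b3@16:L]
Beat 10 (L): throw ball5 h=7 -> lands@17:R; in-air after throw: [b4@11:R b6@12:L b1@13:R b2@14:L b3@16:L b5@17:R]
Beat 11 (R): throw ball4 h=4 -> lands@15:R; in-air after throw: [b6@12:L b1@13:R b2@14:L b4@15:R b3@16:L b5@17:R]
Beat 12 (L): throw ball6 h=6 -> lands@18:L; in-air after throw: [b1@13:R b2@14:L b4@15:R b3@16:L b5@17:R b6@18:L]
Beat 13 (R): throw ball1 h=7 -> lands@20:L; in-air after throw: [b2@14:L b4@15:R b3@16:L b5@17:R b6@18:L b1@20:L]
Beat 14 (L): throw ball2 h=7 -> lands@21:R; in-air after throw: [b4@15:R b3@16:L b5@17:R b6@18:L b1@20:L b2@21:R]
Beat 15 (R): throw ball4 h=4 -> lands@19:R; in-air after throw: [b3@16:L b5@17:R b6@18:L b4@19:R b1@20:L b2@21:R]
Beat 16 (L): throw ball3 h=6 -> lands@22:L; in-air after throw: [b5@17:R b6@18:L b4@19:R b1@20:L b2@21:R b3@22:L]
Ball 3: thrown@2 h=7 -> first land @9; rethrown@9 h=7 -> second land @16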